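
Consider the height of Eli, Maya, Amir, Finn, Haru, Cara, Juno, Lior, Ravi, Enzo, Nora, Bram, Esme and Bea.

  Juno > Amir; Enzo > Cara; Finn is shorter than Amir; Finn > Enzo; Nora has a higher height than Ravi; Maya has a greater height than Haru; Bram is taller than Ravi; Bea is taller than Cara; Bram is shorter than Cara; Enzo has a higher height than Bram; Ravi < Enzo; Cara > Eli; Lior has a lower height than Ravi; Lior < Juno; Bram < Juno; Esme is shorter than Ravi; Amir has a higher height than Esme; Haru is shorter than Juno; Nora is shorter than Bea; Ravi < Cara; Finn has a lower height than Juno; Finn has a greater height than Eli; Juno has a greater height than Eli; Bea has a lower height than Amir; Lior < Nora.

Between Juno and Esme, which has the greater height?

Juno

Esme < Ravi < Cara < Bea < Amir < Juno, by transitivity through Ravi, Cara, Bea, Amir.
So Esme < Juno; Juno is the taller of the two.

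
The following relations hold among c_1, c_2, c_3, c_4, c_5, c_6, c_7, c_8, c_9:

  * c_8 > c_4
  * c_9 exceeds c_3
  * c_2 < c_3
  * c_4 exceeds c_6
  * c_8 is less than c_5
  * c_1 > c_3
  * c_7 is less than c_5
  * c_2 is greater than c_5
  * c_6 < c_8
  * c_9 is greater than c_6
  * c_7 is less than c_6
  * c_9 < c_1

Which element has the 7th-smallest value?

c_3

Chaining the given pairs: c_7 < c_6 < c_4 < c_8 < c_5 < c_2 < c_3 < c_9 < c_1.
The 7th smallest is c_3.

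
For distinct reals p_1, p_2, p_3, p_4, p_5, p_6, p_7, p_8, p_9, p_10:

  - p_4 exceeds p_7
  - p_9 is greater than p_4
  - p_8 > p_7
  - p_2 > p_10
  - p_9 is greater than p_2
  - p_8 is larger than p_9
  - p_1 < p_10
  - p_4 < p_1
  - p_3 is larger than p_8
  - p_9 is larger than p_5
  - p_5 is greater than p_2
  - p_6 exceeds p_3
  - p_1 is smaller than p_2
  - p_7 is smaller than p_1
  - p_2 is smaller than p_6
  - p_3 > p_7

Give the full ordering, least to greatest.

Nothing is placed below p_7, so it is least; from there p_7 < p_4; p_4 < p_1; p_1 < p_10; p_10 < p_2; p_2 < p_5; p_5 < p_9; p_9 < p_8; p_8 < p_3; p_3 < p_6, each given directly.

p_7 < p_4 < p_1 < p_10 < p_2 < p_5 < p_9 < p_8 < p_3 < p_6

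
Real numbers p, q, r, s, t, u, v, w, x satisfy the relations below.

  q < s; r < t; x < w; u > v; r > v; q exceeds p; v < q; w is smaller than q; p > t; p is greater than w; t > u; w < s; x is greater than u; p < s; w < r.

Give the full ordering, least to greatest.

v < u < x < w < r < t < p < q < s

The consecutive links are each given: v < u; u < x; x < w; w < r; r < t; t < p; p < q; q < s.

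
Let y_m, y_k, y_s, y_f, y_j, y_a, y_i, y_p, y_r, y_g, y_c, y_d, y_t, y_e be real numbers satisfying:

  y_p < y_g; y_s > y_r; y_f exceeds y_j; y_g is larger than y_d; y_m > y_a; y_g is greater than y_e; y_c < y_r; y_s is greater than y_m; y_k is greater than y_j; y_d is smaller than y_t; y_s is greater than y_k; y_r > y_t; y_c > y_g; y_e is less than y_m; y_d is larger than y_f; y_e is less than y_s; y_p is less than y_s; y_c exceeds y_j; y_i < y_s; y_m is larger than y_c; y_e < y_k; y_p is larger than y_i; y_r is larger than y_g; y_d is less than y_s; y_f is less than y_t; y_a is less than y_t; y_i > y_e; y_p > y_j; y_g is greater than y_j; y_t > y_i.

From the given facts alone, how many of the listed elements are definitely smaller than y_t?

6

Directly below y_t: y_f, y_d, y_i, y_a.
One step further: y_j, y_e (6 so far).
Nothing else is reachable below y_t; 6 in all.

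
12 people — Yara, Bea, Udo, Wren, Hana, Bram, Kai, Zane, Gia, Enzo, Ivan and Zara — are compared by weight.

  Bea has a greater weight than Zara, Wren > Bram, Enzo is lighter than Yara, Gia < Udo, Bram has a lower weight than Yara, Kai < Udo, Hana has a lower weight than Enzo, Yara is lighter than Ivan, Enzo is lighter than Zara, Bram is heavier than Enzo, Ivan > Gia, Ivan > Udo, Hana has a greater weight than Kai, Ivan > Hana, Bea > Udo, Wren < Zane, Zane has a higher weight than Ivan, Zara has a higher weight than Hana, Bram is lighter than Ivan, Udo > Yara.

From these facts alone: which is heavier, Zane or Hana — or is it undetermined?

Hana < Enzo < Bram < Yara < Udo < Ivan < Zane, by transitivity through Enzo, Bram, Yara, Udo, Ivan.
So Zane is heavier.

Zane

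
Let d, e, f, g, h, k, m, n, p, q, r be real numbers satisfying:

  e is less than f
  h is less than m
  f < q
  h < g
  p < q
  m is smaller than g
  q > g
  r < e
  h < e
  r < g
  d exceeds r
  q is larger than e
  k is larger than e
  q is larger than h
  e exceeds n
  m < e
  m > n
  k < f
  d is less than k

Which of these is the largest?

q

n is not greatest since n < e; p is not greatest since p < q; h is not greatest since h < e; r is not greatest since r < d; m is not greatest since m < e; e is not greatest since e < k; d is not greatest since d < k; k is not greatest since k < f; g is not greatest since g < q; f is not greatest since f < q.
Only q has nothing above it, so q is the largest.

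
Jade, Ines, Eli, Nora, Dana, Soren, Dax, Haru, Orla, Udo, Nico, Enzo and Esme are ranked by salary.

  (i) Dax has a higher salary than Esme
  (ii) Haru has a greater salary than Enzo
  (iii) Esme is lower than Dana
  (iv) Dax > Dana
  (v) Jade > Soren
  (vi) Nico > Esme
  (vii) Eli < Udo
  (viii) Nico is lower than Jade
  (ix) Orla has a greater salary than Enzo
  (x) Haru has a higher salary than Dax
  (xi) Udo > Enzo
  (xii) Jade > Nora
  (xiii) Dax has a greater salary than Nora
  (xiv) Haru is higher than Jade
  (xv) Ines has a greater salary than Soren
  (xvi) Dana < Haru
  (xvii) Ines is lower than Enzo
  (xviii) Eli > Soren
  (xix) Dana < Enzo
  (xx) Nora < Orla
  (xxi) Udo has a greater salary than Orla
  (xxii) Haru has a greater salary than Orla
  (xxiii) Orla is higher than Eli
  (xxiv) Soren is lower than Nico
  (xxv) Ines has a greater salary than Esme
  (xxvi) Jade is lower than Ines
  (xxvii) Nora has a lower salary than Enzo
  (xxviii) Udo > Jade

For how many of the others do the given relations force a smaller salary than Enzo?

Directly below Enzo: Nora, Dana, Ines.
One step further: Esme, Soren, Jade (6 so far).
One step further: Nico (7 so far).
Nothing else is reachable below Enzo; 7 in all.

7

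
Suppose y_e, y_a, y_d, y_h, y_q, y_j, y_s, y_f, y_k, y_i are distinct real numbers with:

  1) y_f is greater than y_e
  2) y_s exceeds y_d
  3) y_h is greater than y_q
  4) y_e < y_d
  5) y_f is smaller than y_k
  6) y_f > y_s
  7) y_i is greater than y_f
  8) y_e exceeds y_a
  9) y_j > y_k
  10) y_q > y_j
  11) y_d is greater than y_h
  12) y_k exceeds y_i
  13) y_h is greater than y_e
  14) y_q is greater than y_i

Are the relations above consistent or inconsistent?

inconsistent

Chaining the given relations yields y_d < y_s < y_f < y_i < y_k < y_j < y_q < y_h, so y_d < y_h. But one relation states y_h < y_d. These cannot both hold.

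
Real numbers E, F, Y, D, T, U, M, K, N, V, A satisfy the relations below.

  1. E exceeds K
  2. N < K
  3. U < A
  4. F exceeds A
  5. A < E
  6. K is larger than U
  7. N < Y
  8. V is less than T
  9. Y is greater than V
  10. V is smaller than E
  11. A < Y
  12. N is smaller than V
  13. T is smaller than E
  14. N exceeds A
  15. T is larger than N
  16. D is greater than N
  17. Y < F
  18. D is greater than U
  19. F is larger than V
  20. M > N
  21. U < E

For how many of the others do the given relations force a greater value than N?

8

From N the given relations immediately reach V, K, T, Y, M, D.
From those, E, F — 8 in total.
No other element is forced above N by the given relations, so the count is 8.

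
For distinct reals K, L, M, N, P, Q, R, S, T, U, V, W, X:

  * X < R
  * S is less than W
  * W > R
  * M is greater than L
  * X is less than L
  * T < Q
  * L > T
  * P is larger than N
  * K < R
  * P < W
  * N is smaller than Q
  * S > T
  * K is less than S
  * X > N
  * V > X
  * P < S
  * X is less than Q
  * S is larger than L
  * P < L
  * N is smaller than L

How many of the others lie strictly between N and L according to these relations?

The relations place N below L. An element lies strictly between them when it is forced above N and also forced below L.
Above N: {P, X, V, R, Q, M, S, W}. Below L: {P, X, T}.
Intersection: {P, X} — 2.

2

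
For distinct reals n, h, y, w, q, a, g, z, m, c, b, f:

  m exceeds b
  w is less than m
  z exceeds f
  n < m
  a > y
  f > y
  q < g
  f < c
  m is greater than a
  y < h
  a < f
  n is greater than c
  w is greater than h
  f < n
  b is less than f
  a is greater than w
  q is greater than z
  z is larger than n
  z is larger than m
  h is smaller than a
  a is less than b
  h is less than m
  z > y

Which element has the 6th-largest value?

c

The consecutive relations fix a unique order: y < h < w < a < b < f < c < n < m < z < q < g.
Counting 6 from the largest end gives c.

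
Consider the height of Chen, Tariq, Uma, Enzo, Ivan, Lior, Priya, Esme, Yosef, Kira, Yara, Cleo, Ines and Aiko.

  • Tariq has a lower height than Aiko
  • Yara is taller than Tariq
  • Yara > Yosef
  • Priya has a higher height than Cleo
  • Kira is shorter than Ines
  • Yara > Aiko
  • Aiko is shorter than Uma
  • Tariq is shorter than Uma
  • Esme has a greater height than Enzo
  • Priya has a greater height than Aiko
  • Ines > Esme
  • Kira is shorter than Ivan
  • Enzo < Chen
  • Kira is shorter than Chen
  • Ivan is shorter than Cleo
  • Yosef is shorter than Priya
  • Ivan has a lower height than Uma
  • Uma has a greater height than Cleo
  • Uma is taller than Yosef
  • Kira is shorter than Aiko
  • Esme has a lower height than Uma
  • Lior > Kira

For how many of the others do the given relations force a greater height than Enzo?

4

Directly above Enzo: Chen, Esme.
One step further: Uma, Ines (4 so far).
No other element is forced above Enzo by the given relations, so the count is 4.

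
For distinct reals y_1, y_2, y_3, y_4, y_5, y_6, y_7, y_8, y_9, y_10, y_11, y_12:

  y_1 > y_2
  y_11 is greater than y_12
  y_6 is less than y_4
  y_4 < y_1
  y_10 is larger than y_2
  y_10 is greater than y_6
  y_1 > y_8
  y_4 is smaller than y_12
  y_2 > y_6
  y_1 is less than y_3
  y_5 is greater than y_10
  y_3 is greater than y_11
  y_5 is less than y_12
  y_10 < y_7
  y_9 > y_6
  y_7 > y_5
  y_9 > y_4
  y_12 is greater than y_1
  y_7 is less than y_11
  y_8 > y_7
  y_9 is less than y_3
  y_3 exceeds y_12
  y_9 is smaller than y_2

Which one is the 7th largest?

y_5

The consecutive relations fix a unique order: y_6 < y_4 < y_9 < y_2 < y_10 < y_5 < y_7 < y_8 < y_1 < y_12 < y_11 < y_3.
The 7th largest is y_5.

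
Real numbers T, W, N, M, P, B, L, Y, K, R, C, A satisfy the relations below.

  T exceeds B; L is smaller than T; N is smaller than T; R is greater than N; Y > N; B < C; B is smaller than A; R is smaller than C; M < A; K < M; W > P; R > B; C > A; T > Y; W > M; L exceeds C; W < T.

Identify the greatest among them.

T

N is not greatest since N < R; K is not greatest since K < M; M is not greatest since M < A; B is not greatest since B < A; A is not greatest since A < C; Y is not greatest since Y < T; R is not greatest since R < C; C is not greatest since C < L; P is not greatest since P < W; L is not greatest since L < T; W is not greatest since W < T.
Only T has nothing above it, so T is the greatest.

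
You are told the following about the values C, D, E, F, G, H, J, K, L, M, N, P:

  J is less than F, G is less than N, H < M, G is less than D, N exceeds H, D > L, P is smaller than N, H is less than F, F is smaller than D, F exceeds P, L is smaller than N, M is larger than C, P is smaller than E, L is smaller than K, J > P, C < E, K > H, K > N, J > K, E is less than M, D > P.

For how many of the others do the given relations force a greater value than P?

7

From P the given relations immediately reach N, J, E, F, D.
From those, K, M — 7 in total.
No other element is forced above P by the given relations, so the count is 7.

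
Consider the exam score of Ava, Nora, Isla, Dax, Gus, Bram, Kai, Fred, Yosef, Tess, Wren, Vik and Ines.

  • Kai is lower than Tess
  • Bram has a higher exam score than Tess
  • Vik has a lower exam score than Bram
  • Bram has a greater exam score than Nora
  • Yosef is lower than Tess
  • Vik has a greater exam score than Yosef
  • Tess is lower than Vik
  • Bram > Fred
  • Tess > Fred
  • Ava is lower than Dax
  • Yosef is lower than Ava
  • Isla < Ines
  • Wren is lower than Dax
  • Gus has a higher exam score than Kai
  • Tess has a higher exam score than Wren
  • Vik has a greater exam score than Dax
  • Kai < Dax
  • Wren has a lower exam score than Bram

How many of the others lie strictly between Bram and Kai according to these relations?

Chaining upward from Kai reaches: Gus, Tess, Dax, Vik.
Chaining downward from Bram reaches: Wren, Fred, Yosef, Tess, Ava, Dax, Nora, Vik.
Strictly between Kai and Bram are those in both lists: Tess, Dax, Vik — 3 elements.

3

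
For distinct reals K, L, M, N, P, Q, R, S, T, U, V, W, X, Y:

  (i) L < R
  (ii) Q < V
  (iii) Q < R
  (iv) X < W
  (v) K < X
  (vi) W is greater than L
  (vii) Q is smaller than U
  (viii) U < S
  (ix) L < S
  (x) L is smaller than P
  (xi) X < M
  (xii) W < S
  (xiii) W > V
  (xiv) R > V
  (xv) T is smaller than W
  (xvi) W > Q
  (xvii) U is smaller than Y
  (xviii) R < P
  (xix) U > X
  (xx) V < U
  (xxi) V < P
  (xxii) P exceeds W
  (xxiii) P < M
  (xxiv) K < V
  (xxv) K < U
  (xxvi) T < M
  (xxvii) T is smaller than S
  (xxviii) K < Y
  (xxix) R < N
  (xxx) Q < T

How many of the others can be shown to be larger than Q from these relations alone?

10

From Q the given relations immediately reach T, V, U, R, W.
From those, Y, P, N, S, M — 10 in total.
Nothing else is reachable above Q; 10 in all.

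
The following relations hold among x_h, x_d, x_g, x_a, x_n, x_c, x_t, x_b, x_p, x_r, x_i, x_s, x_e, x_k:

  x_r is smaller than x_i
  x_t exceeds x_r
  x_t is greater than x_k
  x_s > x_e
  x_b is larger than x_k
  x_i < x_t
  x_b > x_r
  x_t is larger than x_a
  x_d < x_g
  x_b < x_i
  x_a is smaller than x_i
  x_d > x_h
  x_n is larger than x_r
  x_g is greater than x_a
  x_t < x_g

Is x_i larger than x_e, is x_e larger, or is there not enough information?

Following every chain through x_e: above x_e we get x_s.
x_i is not reached, and no chain runs the other way from x_i to x_e.
So the given relations leave the order of x_e and x_i undetermined.

undetermined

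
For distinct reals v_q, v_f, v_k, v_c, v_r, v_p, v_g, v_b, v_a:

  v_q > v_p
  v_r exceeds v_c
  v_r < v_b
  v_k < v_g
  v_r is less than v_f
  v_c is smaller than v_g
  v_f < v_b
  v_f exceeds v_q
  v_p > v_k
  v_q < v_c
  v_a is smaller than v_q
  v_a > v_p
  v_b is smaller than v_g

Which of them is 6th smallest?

v_r

Piecing the relations together gives one ordering: v_k < v_p < v_a < v_q < v_c < v_r < v_f < v_b < v_g.
The 6th smallest is v_r.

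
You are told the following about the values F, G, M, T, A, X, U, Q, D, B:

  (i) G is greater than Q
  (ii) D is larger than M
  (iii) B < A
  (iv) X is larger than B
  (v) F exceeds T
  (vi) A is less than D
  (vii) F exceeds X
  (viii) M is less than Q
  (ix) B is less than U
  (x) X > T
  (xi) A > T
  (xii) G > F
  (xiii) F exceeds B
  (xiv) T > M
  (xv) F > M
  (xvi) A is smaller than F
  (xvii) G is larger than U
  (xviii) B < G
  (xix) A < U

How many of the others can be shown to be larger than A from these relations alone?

The elements the relations force above A are U, D, F, G — no chain reaches any other.
That is 4.

4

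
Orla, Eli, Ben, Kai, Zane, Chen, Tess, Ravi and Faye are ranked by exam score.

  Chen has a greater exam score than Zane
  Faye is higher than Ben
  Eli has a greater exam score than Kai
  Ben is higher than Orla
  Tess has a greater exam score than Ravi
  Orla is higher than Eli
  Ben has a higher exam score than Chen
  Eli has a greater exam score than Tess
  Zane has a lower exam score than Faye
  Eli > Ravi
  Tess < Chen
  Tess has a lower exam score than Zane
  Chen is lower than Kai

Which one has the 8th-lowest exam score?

Piecing the relations together gives one ordering: Ravi < Tess < Zane < Chen < Kai < Eli < Orla < Ben < Faye.
The 8th smallest is Ben.

Ben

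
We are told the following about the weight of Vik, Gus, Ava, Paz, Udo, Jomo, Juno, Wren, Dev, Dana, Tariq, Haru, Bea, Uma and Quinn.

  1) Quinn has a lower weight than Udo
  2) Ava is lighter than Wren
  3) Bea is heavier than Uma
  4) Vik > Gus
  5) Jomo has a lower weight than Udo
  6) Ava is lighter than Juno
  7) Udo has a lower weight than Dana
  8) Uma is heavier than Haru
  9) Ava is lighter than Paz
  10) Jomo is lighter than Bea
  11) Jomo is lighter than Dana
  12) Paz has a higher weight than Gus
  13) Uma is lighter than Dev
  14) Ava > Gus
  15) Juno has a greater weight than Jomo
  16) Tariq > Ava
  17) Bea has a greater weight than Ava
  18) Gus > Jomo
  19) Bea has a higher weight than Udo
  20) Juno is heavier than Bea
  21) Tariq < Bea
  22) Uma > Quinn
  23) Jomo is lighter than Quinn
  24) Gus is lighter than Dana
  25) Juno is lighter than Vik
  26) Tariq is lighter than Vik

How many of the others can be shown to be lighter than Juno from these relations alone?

The elements the relations force below Juno are Jomo, Quinn, Gus, Ava, Haru, Udo, Tariq, Uma, Bea — no chain reaches any other.
That is 9.

9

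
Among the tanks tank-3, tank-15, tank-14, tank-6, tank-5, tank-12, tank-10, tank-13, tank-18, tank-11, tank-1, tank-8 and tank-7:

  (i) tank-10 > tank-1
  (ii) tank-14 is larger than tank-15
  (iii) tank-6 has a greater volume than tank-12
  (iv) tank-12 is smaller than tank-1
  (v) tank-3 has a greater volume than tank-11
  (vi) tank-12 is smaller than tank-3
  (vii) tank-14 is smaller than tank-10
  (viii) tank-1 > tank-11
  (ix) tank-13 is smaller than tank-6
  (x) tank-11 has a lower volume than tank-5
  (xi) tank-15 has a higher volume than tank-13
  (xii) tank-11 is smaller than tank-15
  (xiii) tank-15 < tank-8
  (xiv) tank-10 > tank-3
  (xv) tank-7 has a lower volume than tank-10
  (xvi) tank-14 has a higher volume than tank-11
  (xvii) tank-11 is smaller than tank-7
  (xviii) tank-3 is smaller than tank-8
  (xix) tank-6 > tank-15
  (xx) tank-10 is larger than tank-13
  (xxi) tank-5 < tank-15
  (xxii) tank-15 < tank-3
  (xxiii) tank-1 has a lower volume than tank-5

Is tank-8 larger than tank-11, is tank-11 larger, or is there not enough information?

tank-8

tank-11 < tank-1 and tank-1 < tank-5 give tank-11 < tank-5.
With tank-5 < tank-15: tank-11 < tank-1 < tank-5 < tank-15.
With tank-15 < tank-3: tank-11 < tank-1 < tank-5 < tank-15 < tank-3.
Then tank-3 < tank-8 extends the chain to tank-8.
So tank-8 is larger.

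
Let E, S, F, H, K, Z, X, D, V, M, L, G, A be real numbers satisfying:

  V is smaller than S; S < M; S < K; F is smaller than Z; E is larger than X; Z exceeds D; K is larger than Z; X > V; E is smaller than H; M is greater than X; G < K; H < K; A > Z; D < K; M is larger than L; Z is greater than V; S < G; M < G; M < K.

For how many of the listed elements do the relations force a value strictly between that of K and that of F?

The relations place F below K. An element lies strictly between them when it is forced above F and also forced below K.
Above F: {Z, A}. Below K: {V, S, L, D, X, E, H, M, Z, G}.
Intersection: {Z} — 1.

1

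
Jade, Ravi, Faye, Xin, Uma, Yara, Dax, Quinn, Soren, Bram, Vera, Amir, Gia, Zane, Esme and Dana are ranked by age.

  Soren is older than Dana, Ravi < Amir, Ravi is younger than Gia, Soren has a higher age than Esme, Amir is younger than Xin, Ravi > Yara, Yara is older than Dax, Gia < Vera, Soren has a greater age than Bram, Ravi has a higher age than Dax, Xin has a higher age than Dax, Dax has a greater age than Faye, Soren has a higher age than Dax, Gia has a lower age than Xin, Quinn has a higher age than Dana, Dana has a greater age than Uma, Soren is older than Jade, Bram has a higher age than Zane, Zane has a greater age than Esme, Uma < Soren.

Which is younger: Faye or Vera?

Faye

Link the given pairs in sequence: Faye < Dax; Dax < Yara; Yara < Ravi; Ravi < Gia; Gia < Vera.
Together: Faye < Dax < Yara < Ravi < Gia < Vera.
So Faye < Vera; Faye is the younger of the two.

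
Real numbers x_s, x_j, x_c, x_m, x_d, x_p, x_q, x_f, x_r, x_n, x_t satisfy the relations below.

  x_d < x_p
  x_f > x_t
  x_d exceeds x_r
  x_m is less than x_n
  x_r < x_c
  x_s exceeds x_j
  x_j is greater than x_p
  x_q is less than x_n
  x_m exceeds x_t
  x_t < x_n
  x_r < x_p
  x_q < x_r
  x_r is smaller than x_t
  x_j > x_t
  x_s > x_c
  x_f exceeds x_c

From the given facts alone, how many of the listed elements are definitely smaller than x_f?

From x_f the given relations immediately reach x_c, x_t.
From those, x_r — 3 in total.
From those, x_q — 4 in total.
No other element is forced below x_f by the given relations, so the count is 4.

4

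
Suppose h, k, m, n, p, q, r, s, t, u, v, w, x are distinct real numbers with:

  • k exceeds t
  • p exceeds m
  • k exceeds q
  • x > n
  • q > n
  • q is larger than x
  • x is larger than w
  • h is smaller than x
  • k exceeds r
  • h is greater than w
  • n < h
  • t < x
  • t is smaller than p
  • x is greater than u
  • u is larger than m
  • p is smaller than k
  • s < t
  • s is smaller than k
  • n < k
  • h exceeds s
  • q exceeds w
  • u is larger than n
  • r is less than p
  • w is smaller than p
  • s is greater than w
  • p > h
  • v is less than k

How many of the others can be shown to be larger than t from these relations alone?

4

From t the given relations immediately reach x, p, k.
From those, q — 4 in total.
No other element is forced above t by the given relations, so the count is 4.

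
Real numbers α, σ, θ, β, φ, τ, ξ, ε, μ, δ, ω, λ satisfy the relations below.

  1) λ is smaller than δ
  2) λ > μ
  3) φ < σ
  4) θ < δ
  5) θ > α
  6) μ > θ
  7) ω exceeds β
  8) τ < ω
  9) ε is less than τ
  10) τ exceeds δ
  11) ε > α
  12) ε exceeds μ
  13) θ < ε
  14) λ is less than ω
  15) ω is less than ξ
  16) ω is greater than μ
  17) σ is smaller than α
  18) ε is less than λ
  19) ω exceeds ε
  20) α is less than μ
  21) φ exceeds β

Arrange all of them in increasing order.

Each adjacent pair is fixed by a given relation: β < φ; φ < σ; σ < α; α < θ; θ < μ; μ < ε; ε < λ; λ < δ; δ < τ; τ < ω; ω < ξ. Chaining them end to end gives the full order.

β < φ < σ < α < θ < μ < ε < λ < δ < τ < ω < ξ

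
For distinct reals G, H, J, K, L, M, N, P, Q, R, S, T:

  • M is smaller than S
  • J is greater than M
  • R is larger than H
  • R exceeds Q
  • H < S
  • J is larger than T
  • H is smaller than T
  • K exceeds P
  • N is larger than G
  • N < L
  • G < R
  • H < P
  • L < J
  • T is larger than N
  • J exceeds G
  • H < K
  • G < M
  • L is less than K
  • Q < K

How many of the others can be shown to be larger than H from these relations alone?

From H the given relations immediately reach T, P, S, R, K.
From those, J — 6 in total.
Nothing else is reachable above H; 6 in all.

6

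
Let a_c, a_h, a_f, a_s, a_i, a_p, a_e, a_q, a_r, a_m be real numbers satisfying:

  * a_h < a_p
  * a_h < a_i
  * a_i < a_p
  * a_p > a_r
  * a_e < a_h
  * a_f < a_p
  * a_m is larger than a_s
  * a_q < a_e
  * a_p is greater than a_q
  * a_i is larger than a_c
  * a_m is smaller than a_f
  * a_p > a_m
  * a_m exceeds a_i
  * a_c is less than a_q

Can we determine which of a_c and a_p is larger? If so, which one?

a_p

Link the given pairs in sequence: a_c < a_q; a_q < a_e; a_e < a_h; a_h < a_i; a_i < a_m; a_m < a_p.
Together: a_c < a_q < a_e < a_h < a_i < a_m < a_p.
So a_p is larger.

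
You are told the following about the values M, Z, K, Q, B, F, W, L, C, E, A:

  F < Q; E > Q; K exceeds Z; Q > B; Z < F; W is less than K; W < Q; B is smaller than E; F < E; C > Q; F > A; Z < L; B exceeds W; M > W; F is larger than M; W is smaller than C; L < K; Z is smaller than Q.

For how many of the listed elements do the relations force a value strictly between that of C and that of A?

The relations place A below C. An element lies strictly between them when it is forced above A and also forced below C.
Above A: {F, Q, E}. Below C: {Z, W, B, M, F, Q}.
Intersection: {F, Q} — 2.

2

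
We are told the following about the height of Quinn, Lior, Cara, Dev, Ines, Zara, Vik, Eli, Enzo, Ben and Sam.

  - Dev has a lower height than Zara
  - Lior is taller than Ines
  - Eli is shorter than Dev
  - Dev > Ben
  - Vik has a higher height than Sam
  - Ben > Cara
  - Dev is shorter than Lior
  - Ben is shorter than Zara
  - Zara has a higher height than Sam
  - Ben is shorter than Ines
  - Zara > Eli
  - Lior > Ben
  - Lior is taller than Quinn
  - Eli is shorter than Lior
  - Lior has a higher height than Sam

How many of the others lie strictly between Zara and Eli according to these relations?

1

Chaining upward from Eli reaches: Dev, Lior.
Chaining downward from Zara reaches: Cara, Sam, Ben, Dev.
Strictly between Eli and Zara are those in both lists: Dev — 1 element.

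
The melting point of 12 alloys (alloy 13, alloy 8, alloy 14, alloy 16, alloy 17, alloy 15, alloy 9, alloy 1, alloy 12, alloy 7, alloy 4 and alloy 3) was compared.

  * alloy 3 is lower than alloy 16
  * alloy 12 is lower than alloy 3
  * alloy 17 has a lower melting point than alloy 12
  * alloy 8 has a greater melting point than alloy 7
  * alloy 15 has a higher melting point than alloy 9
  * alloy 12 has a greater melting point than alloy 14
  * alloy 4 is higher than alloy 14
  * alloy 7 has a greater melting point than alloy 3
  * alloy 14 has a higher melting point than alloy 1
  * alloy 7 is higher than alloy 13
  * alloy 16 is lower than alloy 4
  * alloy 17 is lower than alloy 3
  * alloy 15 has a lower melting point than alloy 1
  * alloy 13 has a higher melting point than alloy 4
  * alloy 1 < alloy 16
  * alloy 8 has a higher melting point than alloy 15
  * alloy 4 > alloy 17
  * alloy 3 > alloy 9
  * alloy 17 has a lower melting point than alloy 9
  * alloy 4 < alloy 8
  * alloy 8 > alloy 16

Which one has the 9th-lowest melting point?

alloy 4

Piecing the relations together gives one ordering: alloy 17 < alloy 9 < alloy 15 < alloy 1 < alloy 14 < alloy 12 < alloy 3 < alloy 16 < alloy 4 < alloy 13 < alloy 7 < alloy 8.
Counting 9 from the smallest end gives alloy 4.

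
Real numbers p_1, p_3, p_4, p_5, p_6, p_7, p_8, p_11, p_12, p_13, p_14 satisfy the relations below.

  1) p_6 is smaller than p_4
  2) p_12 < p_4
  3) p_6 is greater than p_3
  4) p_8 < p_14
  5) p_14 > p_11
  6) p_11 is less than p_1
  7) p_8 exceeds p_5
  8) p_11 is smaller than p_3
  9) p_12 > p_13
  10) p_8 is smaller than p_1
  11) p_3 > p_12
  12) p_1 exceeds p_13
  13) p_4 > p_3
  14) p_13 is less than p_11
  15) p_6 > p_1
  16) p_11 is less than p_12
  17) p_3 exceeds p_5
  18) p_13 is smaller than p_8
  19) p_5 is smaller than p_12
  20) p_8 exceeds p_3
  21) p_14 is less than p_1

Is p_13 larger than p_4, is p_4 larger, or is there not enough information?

p_13 < p_11 and p_11 < p_12 give p_13 < p_12.
Then p_12 < p_3 extends the chain to p_3.
With p_3 < p_8: p_13 < p_11 < p_12 < p_3 < p_8.
With p_8 < p_14: p_13 < p_11 < p_12 < p_3 < p_8 < p_14.
With p_14 < p_1: p_13 < p_11 < p_12 < p_3 < p_8 < p_14 < p_1.
With p_1 < p_6: p_13 < p_11 < p_12 < p_3 < p_8 < p_14 < p_1 < p_6.
Then p_6 < p_4 extends the chain to p_4.
So p_4 is larger.

p_4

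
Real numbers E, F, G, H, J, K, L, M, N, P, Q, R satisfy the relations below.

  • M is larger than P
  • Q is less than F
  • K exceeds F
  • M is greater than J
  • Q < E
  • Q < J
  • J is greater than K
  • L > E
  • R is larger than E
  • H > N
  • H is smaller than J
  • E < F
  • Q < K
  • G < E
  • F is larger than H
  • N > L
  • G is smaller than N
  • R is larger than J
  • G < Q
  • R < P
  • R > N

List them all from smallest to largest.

G < Q < E < L < N < H < F < K < J < R < P < M

Each adjacent pair is fixed by a given relation: G < Q; Q < E; E < L; L < N; N < H; H < F; F < K; K < J; J < R; R < P; P < M. Chaining them end to end gives the full order.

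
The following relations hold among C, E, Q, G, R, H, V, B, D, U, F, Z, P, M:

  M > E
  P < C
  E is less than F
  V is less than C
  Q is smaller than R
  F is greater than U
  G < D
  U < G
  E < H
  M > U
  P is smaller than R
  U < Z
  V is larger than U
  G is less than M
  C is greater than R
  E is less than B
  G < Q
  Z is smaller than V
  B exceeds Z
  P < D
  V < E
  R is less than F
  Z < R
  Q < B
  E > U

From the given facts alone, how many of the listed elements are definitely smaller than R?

Directly below R: Z, P, Q.
One step further: U, G (5 so far).
No other element is forced below R by the given relations, so the count is 5.

5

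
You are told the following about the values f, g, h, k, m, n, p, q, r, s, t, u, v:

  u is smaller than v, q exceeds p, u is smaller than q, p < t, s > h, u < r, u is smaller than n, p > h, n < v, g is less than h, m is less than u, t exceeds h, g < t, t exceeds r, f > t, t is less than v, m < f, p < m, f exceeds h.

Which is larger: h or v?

v

Link the given pairs in sequence: h < p; p < m; m < u; u < r; r < t; t < v.
Together: h < p < m < u < r < t < v.
So h < v; v is the larger of the two.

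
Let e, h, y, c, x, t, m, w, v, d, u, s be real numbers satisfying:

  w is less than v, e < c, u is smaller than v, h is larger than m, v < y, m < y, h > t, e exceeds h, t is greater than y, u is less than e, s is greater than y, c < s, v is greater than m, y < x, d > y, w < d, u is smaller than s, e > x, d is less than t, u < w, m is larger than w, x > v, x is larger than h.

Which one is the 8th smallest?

The consecutive relations fix a unique order: u < w < m < v < y < d < t < h < x < e < c < s.
Counting 8 from the smallest end gives h.

h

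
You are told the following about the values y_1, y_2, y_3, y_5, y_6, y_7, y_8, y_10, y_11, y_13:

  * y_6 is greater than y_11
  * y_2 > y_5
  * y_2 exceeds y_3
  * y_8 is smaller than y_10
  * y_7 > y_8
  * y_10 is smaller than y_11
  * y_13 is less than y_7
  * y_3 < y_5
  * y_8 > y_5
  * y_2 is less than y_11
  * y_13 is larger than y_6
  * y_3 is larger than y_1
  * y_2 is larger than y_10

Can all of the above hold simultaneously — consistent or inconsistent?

The single ordering y_1 < y_3 < y_5 < y_8 < y_10 < y_2 < y_11 < y_6 < y_13 < y_7 satisfies every listed relation, so no contradiction arises.

consistent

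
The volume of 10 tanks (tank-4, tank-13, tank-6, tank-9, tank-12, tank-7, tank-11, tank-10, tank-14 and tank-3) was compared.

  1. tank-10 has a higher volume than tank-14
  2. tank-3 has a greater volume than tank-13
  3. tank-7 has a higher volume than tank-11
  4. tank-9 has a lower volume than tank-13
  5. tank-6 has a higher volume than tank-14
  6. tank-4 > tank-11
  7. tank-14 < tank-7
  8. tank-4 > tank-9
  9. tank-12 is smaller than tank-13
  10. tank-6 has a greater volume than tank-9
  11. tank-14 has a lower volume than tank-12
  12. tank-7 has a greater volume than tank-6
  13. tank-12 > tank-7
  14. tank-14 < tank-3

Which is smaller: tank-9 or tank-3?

tank-9

Link the given pairs in sequence: tank-9 < tank-6; tank-6 < tank-7; tank-7 < tank-12; tank-12 < tank-13; tank-13 < tank-3.
Together: tank-9 < tank-6 < tank-7 < tank-12 < tank-13 < tank-3.
So tank-9 < tank-3; tank-9 is the smaller of the two.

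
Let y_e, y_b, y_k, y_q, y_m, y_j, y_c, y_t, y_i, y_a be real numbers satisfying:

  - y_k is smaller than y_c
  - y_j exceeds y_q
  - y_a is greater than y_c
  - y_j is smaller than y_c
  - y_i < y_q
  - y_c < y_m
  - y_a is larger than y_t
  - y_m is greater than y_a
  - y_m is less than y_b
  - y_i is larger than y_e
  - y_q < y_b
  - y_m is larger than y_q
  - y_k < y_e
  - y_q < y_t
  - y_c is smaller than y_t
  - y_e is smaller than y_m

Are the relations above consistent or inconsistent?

consistent

Every relation is compatible with y_k < y_e < y_i < y_q < y_j < y_c < y_t < y_a < y_m < y_b; the set is consistent.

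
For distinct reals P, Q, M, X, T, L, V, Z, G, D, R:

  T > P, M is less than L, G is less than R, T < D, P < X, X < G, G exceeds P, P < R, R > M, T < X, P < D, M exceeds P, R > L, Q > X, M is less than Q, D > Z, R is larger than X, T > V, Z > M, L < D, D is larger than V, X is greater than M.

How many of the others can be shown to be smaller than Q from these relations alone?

The elements the relations force below Q are P, M, V, T, X — no chain reaches any other.
That is 5.

5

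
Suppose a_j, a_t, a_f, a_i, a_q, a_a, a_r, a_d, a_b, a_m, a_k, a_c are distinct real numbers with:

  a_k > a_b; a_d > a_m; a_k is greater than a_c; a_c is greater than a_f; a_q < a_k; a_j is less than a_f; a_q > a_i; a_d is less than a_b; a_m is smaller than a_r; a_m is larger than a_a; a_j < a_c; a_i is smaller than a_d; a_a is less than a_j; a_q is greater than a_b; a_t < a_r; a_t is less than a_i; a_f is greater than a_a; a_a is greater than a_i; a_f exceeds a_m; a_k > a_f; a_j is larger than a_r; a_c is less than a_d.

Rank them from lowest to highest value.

Nothing is placed below a_t, so it is least; from there a_t < a_i; a_i < a_a; a_a < a_m; a_m < a_r; a_r < a_j; a_j < a_f; a_f < a_c; a_c < a_d; a_d < a_b; a_b < a_q; a_q < a_k, each given directly.

a_t < a_i < a_a < a_m < a_r < a_j < a_f < a_c < a_d < a_b < a_q < a_k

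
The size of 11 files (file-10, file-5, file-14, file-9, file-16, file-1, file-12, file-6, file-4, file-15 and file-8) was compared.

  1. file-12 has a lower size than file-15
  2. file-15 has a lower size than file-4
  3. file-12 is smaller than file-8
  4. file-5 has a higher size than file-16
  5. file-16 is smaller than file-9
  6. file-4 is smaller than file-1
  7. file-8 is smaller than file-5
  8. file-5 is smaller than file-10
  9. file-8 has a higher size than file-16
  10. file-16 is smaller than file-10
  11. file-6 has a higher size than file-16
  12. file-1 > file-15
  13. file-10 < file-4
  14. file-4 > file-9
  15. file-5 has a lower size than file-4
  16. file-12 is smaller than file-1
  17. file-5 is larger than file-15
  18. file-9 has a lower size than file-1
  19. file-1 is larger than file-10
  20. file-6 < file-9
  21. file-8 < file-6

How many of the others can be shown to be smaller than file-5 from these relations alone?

From file-5 the given relations immediately reach file-15, file-16, file-8.
From those, file-12 — 4 in total.
No other element is forced below file-5 by the given relations, so the count is 4.

4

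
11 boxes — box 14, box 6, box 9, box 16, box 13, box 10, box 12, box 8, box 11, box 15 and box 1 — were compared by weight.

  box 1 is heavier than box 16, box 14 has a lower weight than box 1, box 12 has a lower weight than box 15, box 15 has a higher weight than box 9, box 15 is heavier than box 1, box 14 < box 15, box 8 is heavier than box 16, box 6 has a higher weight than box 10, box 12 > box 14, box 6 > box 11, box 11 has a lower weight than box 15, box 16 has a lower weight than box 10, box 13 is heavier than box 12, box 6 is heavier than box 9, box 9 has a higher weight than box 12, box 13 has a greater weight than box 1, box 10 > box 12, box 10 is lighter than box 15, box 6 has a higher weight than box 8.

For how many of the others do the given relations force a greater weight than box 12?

5

The elements the relations force above box 12 are box 10, box 9, box 6, box 13, box 15 — no chain reaches any other.
That is 5.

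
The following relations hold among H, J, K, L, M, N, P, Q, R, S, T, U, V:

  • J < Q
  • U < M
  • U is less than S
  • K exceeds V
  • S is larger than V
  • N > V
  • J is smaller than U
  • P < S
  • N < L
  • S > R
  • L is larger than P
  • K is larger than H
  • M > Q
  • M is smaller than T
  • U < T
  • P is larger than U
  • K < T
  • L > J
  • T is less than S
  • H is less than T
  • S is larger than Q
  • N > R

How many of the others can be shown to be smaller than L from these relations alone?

6

From L the given relations immediately reach J, N, P.
From those, R, U, V — 6 in total.
Nothing else is reachable below L; 6 in all.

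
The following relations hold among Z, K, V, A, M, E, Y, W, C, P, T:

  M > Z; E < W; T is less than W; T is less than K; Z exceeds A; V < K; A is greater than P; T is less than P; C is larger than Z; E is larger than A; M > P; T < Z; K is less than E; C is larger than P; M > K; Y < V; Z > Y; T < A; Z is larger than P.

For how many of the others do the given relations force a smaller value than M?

7

Directly below M: P, K, Z.
One step further: T, Y, A, V (7 so far).
Nothing else is reachable below M; 7 in all.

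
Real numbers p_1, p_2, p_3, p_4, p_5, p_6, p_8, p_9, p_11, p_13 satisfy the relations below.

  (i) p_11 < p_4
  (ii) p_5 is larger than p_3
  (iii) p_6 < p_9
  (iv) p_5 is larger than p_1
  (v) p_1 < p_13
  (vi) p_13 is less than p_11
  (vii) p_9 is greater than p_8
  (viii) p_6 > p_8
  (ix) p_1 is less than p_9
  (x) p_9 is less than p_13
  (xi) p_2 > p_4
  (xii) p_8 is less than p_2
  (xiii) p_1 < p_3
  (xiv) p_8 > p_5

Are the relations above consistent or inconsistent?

consistent

Every relation is compatible with p_1 < p_3 < p_5 < p_8 < p_6 < p_9 < p_13 < p_11 < p_4 < p_2; the set is consistent.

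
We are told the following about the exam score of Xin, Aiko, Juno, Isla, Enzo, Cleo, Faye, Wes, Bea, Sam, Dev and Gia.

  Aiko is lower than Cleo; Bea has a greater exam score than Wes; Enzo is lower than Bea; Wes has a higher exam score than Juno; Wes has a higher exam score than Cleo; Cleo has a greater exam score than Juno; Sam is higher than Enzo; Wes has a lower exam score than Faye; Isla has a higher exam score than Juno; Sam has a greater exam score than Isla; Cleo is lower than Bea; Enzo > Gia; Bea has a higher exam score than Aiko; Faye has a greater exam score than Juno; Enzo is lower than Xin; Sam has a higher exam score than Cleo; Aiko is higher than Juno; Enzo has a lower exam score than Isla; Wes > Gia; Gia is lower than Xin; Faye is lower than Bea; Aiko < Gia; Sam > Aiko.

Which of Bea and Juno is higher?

Bea

Juno < Aiko < Gia < Wes < Faye < Bea, by transitivity through Aiko, Gia, Wes, Faye.
So Juno < Bea; Bea is the higher of the two.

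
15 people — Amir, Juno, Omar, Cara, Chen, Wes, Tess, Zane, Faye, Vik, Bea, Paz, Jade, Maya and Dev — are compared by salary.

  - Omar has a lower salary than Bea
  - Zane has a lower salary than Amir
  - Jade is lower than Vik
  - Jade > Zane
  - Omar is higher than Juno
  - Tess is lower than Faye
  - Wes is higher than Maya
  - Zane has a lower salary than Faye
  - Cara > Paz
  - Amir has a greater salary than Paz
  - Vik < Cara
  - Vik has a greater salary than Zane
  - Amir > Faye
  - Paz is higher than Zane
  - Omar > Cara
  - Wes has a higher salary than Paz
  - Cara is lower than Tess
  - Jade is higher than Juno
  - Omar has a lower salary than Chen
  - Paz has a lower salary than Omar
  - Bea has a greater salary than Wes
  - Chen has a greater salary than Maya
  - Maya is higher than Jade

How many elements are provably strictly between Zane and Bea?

7

Chaining upward from Zane reaches: Jade, Maya, Paz, Vik, Cara, Wes, Omar, Tess, Faye, Amir, Chen.
Chaining downward from Bea reaches: Juno, Jade, Maya, Paz, Vik, Cara, Wes, Omar.
Strictly between Zane and Bea are those in both lists: Jade, Maya, Paz, Vik, Cara, Wes, Omar — 7 elements.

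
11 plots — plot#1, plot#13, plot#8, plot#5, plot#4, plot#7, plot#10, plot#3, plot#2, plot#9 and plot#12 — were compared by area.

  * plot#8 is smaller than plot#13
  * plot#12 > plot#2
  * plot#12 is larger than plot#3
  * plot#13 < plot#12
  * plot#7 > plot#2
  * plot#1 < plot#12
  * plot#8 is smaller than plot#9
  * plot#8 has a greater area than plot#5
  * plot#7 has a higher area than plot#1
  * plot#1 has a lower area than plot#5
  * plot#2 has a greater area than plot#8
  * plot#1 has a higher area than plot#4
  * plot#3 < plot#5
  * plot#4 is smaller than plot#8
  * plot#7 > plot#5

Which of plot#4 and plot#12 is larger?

Chaining the given relations: plot#4 < plot#1 < plot#5 < plot#8 < plot#2 < plot#12.
So plot#4 < plot#12; plot#12 is the larger of the two.

plot#12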